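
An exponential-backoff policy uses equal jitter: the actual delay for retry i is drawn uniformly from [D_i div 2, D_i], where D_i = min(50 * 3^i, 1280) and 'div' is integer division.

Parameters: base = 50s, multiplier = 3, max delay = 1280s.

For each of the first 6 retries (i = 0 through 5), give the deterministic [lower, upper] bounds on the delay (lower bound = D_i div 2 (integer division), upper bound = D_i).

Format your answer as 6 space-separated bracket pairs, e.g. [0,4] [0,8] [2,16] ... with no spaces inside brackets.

Computing bounds per retry:
  i=0: D_i=min(50*3^0,1280)=50, bounds=[25,50]
  i=1: D_i=min(50*3^1,1280)=150, bounds=[75,150]
  i=2: D_i=min(50*3^2,1280)=450, bounds=[225,450]
  i=3: D_i=min(50*3^3,1280)=1280, bounds=[640,1280]
  i=4: D_i=min(50*3^4,1280)=1280, bounds=[640,1280]
  i=5: D_i=min(50*3^5,1280)=1280, bounds=[640,1280]

Answer: [25,50] [75,150] [225,450] [640,1280] [640,1280] [640,1280]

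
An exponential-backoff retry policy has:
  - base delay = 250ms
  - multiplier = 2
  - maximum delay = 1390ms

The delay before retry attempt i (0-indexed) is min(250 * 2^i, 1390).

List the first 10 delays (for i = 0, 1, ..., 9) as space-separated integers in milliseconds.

Answer: 250 500 1000 1390 1390 1390 1390 1390 1390 1390

Derivation:
Computing each delay:
  i=0: min(250*2^0, 1390) = 250
  i=1: min(250*2^1, 1390) = 500
  i=2: min(250*2^2, 1390) = 1000
  i=3: min(250*2^3, 1390) = 1390
  i=4: min(250*2^4, 1390) = 1390
  i=5: min(250*2^5, 1390) = 1390
  i=6: min(250*2^6, 1390) = 1390
  i=7: min(250*2^7, 1390) = 1390
  i=8: min(250*2^8, 1390) = 1390
  i=9: min(250*2^9, 1390) = 1390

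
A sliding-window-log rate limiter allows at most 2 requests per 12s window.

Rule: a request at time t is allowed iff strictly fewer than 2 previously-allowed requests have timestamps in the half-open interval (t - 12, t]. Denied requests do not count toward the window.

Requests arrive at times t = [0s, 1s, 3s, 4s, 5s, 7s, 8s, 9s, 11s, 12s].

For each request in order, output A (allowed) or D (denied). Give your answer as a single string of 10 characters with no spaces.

Answer: AADDDDDDDA

Derivation:
Tracking allowed requests in the window:
  req#1 t=0s: ALLOW
  req#2 t=1s: ALLOW
  req#3 t=3s: DENY
  req#4 t=4s: DENY
  req#5 t=5s: DENY
  req#6 t=7s: DENY
  req#7 t=8s: DENY
  req#8 t=9s: DENY
  req#9 t=11s: DENY
  req#10 t=12s: ALLOW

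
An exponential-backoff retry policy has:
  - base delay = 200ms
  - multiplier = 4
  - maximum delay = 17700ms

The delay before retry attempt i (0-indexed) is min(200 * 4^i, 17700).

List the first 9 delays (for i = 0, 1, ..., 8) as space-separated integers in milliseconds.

Computing each delay:
  i=0: min(200*4^0, 17700) = 200
  i=1: min(200*4^1, 17700) = 800
  i=2: min(200*4^2, 17700) = 3200
  i=3: min(200*4^3, 17700) = 12800
  i=4: min(200*4^4, 17700) = 17700
  i=5: min(200*4^5, 17700) = 17700
  i=6: min(200*4^6, 17700) = 17700
  i=7: min(200*4^7, 17700) = 17700
  i=8: min(200*4^8, 17700) = 17700

Answer: 200 800 3200 12800 17700 17700 17700 17700 17700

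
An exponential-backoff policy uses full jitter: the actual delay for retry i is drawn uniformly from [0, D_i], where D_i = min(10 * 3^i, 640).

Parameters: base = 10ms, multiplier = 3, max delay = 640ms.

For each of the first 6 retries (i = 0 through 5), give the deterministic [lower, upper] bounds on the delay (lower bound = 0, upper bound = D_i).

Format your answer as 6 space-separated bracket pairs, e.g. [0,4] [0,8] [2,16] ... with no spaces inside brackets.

Answer: [0,10] [0,30] [0,90] [0,270] [0,640] [0,640]

Derivation:
Computing bounds per retry:
  i=0: D_i=min(10*3^0,640)=10, bounds=[0,10]
  i=1: D_i=min(10*3^1,640)=30, bounds=[0,30]
  i=2: D_i=min(10*3^2,640)=90, bounds=[0,90]
  i=3: D_i=min(10*3^3,640)=270, bounds=[0,270]
  i=4: D_i=min(10*3^4,640)=640, bounds=[0,640]
  i=5: D_i=min(10*3^5,640)=640, bounds=[0,640]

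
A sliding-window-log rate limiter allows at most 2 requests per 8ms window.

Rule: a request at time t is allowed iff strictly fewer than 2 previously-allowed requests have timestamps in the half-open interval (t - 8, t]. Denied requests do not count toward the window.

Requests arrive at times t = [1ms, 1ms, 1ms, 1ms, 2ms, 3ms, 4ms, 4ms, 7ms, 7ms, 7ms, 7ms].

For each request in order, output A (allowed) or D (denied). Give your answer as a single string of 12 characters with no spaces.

Tracking allowed requests in the window:
  req#1 t=1ms: ALLOW
  req#2 t=1ms: ALLOW
  req#3 t=1ms: DENY
  req#4 t=1ms: DENY
  req#5 t=2ms: DENY
  req#6 t=3ms: DENY
  req#7 t=4ms: DENY
  req#8 t=4ms: DENY
  req#9 t=7ms: DENY
  req#10 t=7ms: DENY
  req#11 t=7ms: DENY
  req#12 t=7ms: DENY

Answer: AADDDDDDDDDD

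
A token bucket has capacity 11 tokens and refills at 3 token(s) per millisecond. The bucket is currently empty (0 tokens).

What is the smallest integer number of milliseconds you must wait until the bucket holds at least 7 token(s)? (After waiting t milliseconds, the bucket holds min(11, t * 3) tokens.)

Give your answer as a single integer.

Answer: 3

Derivation:
Need t * 3 >= 7, so t >= 7/3.
Smallest integer t = ceil(7/3) = 3.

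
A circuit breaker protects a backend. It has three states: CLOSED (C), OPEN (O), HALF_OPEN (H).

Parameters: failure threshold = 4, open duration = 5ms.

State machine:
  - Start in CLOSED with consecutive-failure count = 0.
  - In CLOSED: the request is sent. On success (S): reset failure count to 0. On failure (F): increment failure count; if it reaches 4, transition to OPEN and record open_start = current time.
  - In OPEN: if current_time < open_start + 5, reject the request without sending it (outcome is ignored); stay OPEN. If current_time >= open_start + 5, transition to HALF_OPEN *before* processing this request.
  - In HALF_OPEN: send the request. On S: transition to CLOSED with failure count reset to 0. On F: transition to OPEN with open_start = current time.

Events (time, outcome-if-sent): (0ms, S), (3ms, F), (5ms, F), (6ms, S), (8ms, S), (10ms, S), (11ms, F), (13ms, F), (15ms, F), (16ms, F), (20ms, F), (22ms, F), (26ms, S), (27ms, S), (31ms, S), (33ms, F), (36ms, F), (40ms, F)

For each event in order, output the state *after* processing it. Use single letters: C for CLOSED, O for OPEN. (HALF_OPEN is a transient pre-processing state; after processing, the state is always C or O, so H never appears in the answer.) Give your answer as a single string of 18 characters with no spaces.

Answer: CCCCCCCCCOOOOCCCCC

Derivation:
State after each event:
  event#1 t=0ms outcome=S: state=CLOSED
  event#2 t=3ms outcome=F: state=CLOSED
  event#3 t=5ms outcome=F: state=CLOSED
  event#4 t=6ms outcome=S: state=CLOSED
  event#5 t=8ms outcome=S: state=CLOSED
  event#6 t=10ms outcome=S: state=CLOSED
  event#7 t=11ms outcome=F: state=CLOSED
  event#8 t=13ms outcome=F: state=CLOSED
  event#9 t=15ms outcome=F: state=CLOSED
  event#10 t=16ms outcome=F: state=OPEN
  event#11 t=20ms outcome=F: state=OPEN
  event#12 t=22ms outcome=F: state=OPEN
  event#13 t=26ms outcome=S: state=OPEN
  event#14 t=27ms outcome=S: state=CLOSED
  event#15 t=31ms outcome=S: state=CLOSED
  event#16 t=33ms outcome=F: state=CLOSED
  event#17 t=36ms outcome=F: state=CLOSED
  event#18 t=40ms outcome=F: state=CLOSED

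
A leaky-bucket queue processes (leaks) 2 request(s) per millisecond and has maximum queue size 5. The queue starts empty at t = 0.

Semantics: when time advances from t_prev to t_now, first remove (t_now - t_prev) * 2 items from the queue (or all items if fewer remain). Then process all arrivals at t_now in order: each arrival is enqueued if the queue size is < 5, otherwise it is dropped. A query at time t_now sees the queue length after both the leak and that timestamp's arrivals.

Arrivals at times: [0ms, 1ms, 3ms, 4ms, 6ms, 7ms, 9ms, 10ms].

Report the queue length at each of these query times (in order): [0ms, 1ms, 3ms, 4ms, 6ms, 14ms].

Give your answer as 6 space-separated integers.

Answer: 1 1 1 1 1 0

Derivation:
Queue lengths at query times:
  query t=0ms: backlog = 1
  query t=1ms: backlog = 1
  query t=3ms: backlog = 1
  query t=4ms: backlog = 1
  query t=6ms: backlog = 1
  query t=14ms: backlog = 0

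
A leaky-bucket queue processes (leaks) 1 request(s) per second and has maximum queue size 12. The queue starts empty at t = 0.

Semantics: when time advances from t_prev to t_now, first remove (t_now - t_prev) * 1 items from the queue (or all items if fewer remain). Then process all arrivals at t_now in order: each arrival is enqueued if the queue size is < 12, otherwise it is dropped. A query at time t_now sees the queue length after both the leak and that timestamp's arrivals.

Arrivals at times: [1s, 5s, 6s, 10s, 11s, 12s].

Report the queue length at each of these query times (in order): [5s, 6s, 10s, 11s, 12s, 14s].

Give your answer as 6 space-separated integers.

Queue lengths at query times:
  query t=5s: backlog = 1
  query t=6s: backlog = 1
  query t=10s: backlog = 1
  query t=11s: backlog = 1
  query t=12s: backlog = 1
  query t=14s: backlog = 0

Answer: 1 1 1 1 1 0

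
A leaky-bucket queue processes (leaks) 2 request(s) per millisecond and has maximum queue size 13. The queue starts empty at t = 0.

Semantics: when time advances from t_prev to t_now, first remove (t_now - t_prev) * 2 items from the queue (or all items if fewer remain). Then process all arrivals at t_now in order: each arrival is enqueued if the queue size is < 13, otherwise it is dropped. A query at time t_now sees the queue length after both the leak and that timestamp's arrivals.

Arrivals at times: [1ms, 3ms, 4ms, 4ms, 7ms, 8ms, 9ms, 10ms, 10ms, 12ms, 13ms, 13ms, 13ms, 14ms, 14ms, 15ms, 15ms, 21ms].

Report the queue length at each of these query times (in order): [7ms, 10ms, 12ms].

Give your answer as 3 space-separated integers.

Queue lengths at query times:
  query t=7ms: backlog = 1
  query t=10ms: backlog = 2
  query t=12ms: backlog = 1

Answer: 1 2 1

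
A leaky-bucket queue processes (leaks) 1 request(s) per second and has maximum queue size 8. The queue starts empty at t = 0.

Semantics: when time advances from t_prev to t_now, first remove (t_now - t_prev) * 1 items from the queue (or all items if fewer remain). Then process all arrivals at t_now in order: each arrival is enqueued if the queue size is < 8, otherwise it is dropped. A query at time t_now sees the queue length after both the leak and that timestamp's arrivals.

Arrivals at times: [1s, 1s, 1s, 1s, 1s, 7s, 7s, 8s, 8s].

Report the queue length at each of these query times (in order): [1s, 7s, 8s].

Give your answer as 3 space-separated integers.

Queue lengths at query times:
  query t=1s: backlog = 5
  query t=7s: backlog = 2
  query t=8s: backlog = 3

Answer: 5 2 3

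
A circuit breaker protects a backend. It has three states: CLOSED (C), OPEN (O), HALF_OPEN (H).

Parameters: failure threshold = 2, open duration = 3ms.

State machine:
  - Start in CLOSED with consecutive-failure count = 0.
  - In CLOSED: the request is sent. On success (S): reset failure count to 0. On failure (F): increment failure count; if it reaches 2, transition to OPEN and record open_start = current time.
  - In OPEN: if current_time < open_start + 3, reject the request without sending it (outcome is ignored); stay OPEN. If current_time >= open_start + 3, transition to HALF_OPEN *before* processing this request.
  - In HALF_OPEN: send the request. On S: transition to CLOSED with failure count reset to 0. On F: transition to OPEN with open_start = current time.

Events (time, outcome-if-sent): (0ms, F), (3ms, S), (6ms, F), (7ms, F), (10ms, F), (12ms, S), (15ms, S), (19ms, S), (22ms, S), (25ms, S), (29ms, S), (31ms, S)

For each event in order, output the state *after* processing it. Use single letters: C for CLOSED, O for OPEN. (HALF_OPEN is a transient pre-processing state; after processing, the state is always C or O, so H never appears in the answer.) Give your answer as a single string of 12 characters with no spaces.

State after each event:
  event#1 t=0ms outcome=F: state=CLOSED
  event#2 t=3ms outcome=S: state=CLOSED
  event#3 t=6ms outcome=F: state=CLOSED
  event#4 t=7ms outcome=F: state=OPEN
  event#5 t=10ms outcome=F: state=OPEN
  event#6 t=12ms outcome=S: state=OPEN
  event#7 t=15ms outcome=S: state=CLOSED
  event#8 t=19ms outcome=S: state=CLOSED
  event#9 t=22ms outcome=S: state=CLOSED
  event#10 t=25ms outcome=S: state=CLOSED
  event#11 t=29ms outcome=S: state=CLOSED
  event#12 t=31ms outcome=S: state=CLOSED

Answer: CCCOOOCCCCCC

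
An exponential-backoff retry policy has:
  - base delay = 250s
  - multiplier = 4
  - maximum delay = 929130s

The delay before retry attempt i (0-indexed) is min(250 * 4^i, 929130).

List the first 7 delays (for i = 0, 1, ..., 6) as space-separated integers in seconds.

Answer: 250 1000 4000 16000 64000 256000 929130

Derivation:
Computing each delay:
  i=0: min(250*4^0, 929130) = 250
  i=1: min(250*4^1, 929130) = 1000
  i=2: min(250*4^2, 929130) = 4000
  i=3: min(250*4^3, 929130) = 16000
  i=4: min(250*4^4, 929130) = 64000
  i=5: min(250*4^5, 929130) = 256000
  i=6: min(250*4^6, 929130) = 929130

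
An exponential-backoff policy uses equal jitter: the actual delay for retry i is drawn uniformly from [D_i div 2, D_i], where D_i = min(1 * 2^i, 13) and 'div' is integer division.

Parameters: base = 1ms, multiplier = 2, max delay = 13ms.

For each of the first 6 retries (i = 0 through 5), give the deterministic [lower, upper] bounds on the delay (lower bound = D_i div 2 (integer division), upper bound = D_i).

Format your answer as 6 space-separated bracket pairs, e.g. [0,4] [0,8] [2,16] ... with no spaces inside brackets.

Answer: [0,1] [1,2] [2,4] [4,8] [6,13] [6,13]

Derivation:
Computing bounds per retry:
  i=0: D_i=min(1*2^0,13)=1, bounds=[0,1]
  i=1: D_i=min(1*2^1,13)=2, bounds=[1,2]
  i=2: D_i=min(1*2^2,13)=4, bounds=[2,4]
  i=3: D_i=min(1*2^3,13)=8, bounds=[4,8]
  i=4: D_i=min(1*2^4,13)=13, bounds=[6,13]
  i=5: D_i=min(1*2^5,13)=13, bounds=[6,13]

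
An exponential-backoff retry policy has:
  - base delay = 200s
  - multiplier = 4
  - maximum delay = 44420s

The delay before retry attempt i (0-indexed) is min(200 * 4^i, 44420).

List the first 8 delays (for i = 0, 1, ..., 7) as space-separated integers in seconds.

Computing each delay:
  i=0: min(200*4^0, 44420) = 200
  i=1: min(200*4^1, 44420) = 800
  i=2: min(200*4^2, 44420) = 3200
  i=3: min(200*4^3, 44420) = 12800
  i=4: min(200*4^4, 44420) = 44420
  i=5: min(200*4^5, 44420) = 44420
  i=6: min(200*4^6, 44420) = 44420
  i=7: min(200*4^7, 44420) = 44420

Answer: 200 800 3200 12800 44420 44420 44420 44420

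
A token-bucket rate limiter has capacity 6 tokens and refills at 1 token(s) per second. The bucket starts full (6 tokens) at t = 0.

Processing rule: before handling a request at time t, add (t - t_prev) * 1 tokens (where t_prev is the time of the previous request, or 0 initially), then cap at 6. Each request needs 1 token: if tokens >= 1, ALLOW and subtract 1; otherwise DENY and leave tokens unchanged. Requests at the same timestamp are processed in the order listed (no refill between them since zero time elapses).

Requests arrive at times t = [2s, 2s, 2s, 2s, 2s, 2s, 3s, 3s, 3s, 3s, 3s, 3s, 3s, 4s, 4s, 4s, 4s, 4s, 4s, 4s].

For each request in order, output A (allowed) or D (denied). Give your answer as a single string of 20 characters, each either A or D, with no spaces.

Answer: AAAAAAADDDDDDADDDDDD

Derivation:
Simulating step by step:
  req#1 t=2s: ALLOW
  req#2 t=2s: ALLOW
  req#3 t=2s: ALLOW
  req#4 t=2s: ALLOW
  req#5 t=2s: ALLOW
  req#6 t=2s: ALLOW
  req#7 t=3s: ALLOW
  req#8 t=3s: DENY
  req#9 t=3s: DENY
  req#10 t=3s: DENY
  req#11 t=3s: DENY
  req#12 t=3s: DENY
  req#13 t=3s: DENY
  req#14 t=4s: ALLOW
  req#15 t=4s: DENY
  req#16 t=4s: DENY
  req#17 t=4s: DENY
  req#18 t=4s: DENY
  req#19 t=4s: DENY
  req#20 t=4s: DENY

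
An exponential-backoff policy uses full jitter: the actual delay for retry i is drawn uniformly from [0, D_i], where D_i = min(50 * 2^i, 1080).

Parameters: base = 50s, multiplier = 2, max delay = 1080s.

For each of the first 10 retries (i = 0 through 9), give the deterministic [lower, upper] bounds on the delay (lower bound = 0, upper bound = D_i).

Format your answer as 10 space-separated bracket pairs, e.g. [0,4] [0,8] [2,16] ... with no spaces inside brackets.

Computing bounds per retry:
  i=0: D_i=min(50*2^0,1080)=50, bounds=[0,50]
  i=1: D_i=min(50*2^1,1080)=100, bounds=[0,100]
  i=2: D_i=min(50*2^2,1080)=200, bounds=[0,200]
  i=3: D_i=min(50*2^3,1080)=400, bounds=[0,400]
  i=4: D_i=min(50*2^4,1080)=800, bounds=[0,800]
  i=5: D_i=min(50*2^5,1080)=1080, bounds=[0,1080]
  i=6: D_i=min(50*2^6,1080)=1080, bounds=[0,1080]
  i=7: D_i=min(50*2^7,1080)=1080, bounds=[0,1080]
  i=8: D_i=min(50*2^8,1080)=1080, bounds=[0,1080]
  i=9: D_i=min(50*2^9,1080)=1080, bounds=[0,1080]

Answer: [0,50] [0,100] [0,200] [0,400] [0,800] [0,1080] [0,1080] [0,1080] [0,1080] [0,1080]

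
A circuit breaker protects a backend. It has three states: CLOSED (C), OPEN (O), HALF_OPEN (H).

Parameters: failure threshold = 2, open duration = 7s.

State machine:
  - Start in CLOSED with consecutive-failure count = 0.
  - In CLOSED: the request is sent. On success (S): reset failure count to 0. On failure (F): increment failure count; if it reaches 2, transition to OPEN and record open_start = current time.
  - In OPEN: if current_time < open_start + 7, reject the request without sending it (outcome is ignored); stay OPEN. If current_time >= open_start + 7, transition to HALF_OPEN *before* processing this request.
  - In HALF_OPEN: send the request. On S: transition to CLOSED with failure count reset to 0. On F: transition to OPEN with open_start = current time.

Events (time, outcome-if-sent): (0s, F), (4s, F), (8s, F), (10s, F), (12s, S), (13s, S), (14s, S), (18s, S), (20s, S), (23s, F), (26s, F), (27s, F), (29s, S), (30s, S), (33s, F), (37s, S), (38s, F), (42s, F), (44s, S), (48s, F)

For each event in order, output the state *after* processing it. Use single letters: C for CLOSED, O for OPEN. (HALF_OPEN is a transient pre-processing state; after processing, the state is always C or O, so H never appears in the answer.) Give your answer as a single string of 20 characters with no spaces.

Answer: COOOCCCCCCOOOOOOOOOO

Derivation:
State after each event:
  event#1 t=0s outcome=F: state=CLOSED
  event#2 t=4s outcome=F: state=OPEN
  event#3 t=8s outcome=F: state=OPEN
  event#4 t=10s outcome=F: state=OPEN
  event#5 t=12s outcome=S: state=CLOSED
  event#6 t=13s outcome=S: state=CLOSED
  event#7 t=14s outcome=S: state=CLOSED
  event#8 t=18s outcome=S: state=CLOSED
  event#9 t=20s outcome=S: state=CLOSED
  event#10 t=23s outcome=F: state=CLOSED
  event#11 t=26s outcome=F: state=OPEN
  event#12 t=27s outcome=F: state=OPEN
  event#13 t=29s outcome=S: state=OPEN
  event#14 t=30s outcome=S: state=OPEN
  event#15 t=33s outcome=F: state=OPEN
  event#16 t=37s outcome=S: state=OPEN
  event#17 t=38s outcome=F: state=OPEN
  event#18 t=42s outcome=F: state=OPEN
  event#19 t=44s outcome=S: state=OPEN
  event#20 t=48s outcome=F: state=OPEN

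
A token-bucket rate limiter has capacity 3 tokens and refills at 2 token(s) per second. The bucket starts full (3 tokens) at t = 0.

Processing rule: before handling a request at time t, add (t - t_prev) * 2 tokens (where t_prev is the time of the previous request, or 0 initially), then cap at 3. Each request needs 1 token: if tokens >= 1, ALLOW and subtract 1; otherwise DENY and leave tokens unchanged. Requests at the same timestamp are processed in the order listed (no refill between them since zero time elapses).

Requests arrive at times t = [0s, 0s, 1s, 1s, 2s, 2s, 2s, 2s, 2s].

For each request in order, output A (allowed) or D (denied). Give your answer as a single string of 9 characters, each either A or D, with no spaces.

Answer: AAAAAAADD

Derivation:
Simulating step by step:
  req#1 t=0s: ALLOW
  req#2 t=0s: ALLOW
  req#3 t=1s: ALLOW
  req#4 t=1s: ALLOW
  req#5 t=2s: ALLOW
  req#6 t=2s: ALLOW
  req#7 t=2s: ALLOW
  req#8 t=2s: DENY
  req#9 t=2s: DENY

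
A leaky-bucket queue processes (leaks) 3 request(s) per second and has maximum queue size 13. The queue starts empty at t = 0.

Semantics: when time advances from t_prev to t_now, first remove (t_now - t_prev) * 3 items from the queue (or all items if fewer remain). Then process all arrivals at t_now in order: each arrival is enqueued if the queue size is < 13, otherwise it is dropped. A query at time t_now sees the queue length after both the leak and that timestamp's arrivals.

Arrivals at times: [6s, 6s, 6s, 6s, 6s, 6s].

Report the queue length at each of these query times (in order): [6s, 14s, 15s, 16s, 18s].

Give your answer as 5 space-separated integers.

Queue lengths at query times:
  query t=6s: backlog = 6
  query t=14s: backlog = 0
  query t=15s: backlog = 0
  query t=16s: backlog = 0
  query t=18s: backlog = 0

Answer: 6 0 0 0 0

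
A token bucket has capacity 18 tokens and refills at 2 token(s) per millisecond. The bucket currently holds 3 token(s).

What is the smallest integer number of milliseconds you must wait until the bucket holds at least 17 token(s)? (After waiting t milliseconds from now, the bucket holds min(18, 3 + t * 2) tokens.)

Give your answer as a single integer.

Answer: 7

Derivation:
Need 3 + t * 2 >= 17, so t >= 14/2.
Smallest integer t = ceil(14/2) = 7.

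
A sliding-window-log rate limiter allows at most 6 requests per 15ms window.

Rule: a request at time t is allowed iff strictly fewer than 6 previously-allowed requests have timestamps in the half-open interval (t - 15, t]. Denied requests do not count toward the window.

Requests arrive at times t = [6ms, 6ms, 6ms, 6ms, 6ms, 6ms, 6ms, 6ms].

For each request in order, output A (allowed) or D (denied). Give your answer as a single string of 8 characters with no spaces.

Answer: AAAAAADD

Derivation:
Tracking allowed requests in the window:
  req#1 t=6ms: ALLOW
  req#2 t=6ms: ALLOW
  req#3 t=6ms: ALLOW
  req#4 t=6ms: ALLOW
  req#5 t=6ms: ALLOW
  req#6 t=6ms: ALLOW
  req#7 t=6ms: DENY
  req#8 t=6ms: DENY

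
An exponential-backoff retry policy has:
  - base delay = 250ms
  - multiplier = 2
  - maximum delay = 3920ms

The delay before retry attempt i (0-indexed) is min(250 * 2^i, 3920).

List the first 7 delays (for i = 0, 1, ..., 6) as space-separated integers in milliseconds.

Computing each delay:
  i=0: min(250*2^0, 3920) = 250
  i=1: min(250*2^1, 3920) = 500
  i=2: min(250*2^2, 3920) = 1000
  i=3: min(250*2^3, 3920) = 2000
  i=4: min(250*2^4, 3920) = 3920
  i=5: min(250*2^5, 3920) = 3920
  i=6: min(250*2^6, 3920) = 3920

Answer: 250 500 1000 2000 3920 3920 3920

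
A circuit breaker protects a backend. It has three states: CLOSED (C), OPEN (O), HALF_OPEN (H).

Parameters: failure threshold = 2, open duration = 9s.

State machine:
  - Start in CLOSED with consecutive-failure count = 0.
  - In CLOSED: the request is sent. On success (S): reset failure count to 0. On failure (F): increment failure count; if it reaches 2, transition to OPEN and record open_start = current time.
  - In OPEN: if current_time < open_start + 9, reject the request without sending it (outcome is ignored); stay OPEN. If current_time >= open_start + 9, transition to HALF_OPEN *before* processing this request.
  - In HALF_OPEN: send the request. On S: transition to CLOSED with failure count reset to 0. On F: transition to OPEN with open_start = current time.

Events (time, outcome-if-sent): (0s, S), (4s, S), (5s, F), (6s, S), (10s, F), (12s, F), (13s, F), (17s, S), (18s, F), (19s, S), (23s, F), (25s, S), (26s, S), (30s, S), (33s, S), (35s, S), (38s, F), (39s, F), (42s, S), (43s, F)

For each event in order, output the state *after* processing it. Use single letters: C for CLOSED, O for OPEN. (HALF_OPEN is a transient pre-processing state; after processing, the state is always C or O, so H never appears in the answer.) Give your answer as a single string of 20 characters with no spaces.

Answer: CCCCCOOOOOOOOOCCCOOO

Derivation:
State after each event:
  event#1 t=0s outcome=S: state=CLOSED
  event#2 t=4s outcome=S: state=CLOSED
  event#3 t=5s outcome=F: state=CLOSED
  event#4 t=6s outcome=S: state=CLOSED
  event#5 t=10s outcome=F: state=CLOSED
  event#6 t=12s outcome=F: state=OPEN
  event#7 t=13s outcome=F: state=OPEN
  event#8 t=17s outcome=S: state=OPEN
  event#9 t=18s outcome=F: state=OPEN
  event#10 t=19s outcome=S: state=OPEN
  event#11 t=23s outcome=F: state=OPEN
  event#12 t=25s outcome=S: state=OPEN
  event#13 t=26s outcome=S: state=OPEN
  event#14 t=30s outcome=S: state=OPEN
  event#15 t=33s outcome=S: state=CLOSED
  event#16 t=35s outcome=S: state=CLOSED
  event#17 t=38s outcome=F: state=CLOSED
  event#18 t=39s outcome=F: state=OPEN
  event#19 t=42s outcome=S: state=OPEN
  event#20 t=43s outcome=F: state=OPEN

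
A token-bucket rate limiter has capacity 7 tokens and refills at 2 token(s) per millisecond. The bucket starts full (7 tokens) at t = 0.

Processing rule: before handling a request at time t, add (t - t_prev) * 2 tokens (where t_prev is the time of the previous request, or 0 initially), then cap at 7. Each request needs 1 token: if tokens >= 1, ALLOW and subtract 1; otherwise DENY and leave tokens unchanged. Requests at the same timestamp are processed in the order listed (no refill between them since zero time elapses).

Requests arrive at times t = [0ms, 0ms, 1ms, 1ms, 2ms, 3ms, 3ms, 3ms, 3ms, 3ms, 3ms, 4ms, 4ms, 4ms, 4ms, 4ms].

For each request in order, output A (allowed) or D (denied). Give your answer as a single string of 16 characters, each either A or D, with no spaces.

Simulating step by step:
  req#1 t=0ms: ALLOW
  req#2 t=0ms: ALLOW
  req#3 t=1ms: ALLOW
  req#4 t=1ms: ALLOW
  req#5 t=2ms: ALLOW
  req#6 t=3ms: ALLOW
  req#7 t=3ms: ALLOW
  req#8 t=3ms: ALLOW
  req#9 t=3ms: ALLOW
  req#10 t=3ms: ALLOW
  req#11 t=3ms: ALLOW
  req#12 t=4ms: ALLOW
  req#13 t=4ms: ALLOW
  req#14 t=4ms: ALLOW
  req#15 t=4ms: DENY
  req#16 t=4ms: DENY

Answer: AAAAAAAAAAAAAADD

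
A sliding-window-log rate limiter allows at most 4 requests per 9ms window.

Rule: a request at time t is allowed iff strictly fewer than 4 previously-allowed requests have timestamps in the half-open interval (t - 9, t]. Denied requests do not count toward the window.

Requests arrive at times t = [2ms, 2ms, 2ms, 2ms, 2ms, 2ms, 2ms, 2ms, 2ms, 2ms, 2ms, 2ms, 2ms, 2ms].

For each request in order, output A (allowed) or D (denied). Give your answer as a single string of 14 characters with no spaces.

Tracking allowed requests in the window:
  req#1 t=2ms: ALLOW
  req#2 t=2ms: ALLOW
  req#3 t=2ms: ALLOW
  req#4 t=2ms: ALLOW
  req#5 t=2ms: DENY
  req#6 t=2ms: DENY
  req#7 t=2ms: DENY
  req#8 t=2ms: DENY
  req#9 t=2ms: DENY
  req#10 t=2ms: DENY
  req#11 t=2ms: DENY
  req#12 t=2ms: DENY
  req#13 t=2ms: DENY
  req#14 t=2ms: DENY

Answer: AAAADDDDDDDDDD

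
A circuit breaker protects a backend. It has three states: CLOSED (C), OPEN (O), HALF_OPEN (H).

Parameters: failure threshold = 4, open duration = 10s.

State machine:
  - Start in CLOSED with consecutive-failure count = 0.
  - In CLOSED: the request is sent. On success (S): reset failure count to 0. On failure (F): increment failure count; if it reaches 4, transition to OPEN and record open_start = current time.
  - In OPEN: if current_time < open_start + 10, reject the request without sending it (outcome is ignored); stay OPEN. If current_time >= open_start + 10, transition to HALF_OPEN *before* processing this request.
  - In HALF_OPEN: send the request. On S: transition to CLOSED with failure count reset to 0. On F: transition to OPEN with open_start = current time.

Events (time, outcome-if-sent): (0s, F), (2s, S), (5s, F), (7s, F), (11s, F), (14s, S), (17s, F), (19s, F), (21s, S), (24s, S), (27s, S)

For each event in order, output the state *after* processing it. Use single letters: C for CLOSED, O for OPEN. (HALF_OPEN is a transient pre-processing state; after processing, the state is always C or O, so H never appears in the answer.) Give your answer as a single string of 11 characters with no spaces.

Answer: CCCCCCCCCCC

Derivation:
State after each event:
  event#1 t=0s outcome=F: state=CLOSED
  event#2 t=2s outcome=S: state=CLOSED
  event#3 t=5s outcome=F: state=CLOSED
  event#4 t=7s outcome=F: state=CLOSED
  event#5 t=11s outcome=F: state=CLOSED
  event#6 t=14s outcome=S: state=CLOSED
  event#7 t=17s outcome=F: state=CLOSED
  event#8 t=19s outcome=F: state=CLOSED
  event#9 t=21s outcome=S: state=CLOSED
  event#10 t=24s outcome=S: state=CLOSED
  event#11 t=27s outcome=S: state=CLOSED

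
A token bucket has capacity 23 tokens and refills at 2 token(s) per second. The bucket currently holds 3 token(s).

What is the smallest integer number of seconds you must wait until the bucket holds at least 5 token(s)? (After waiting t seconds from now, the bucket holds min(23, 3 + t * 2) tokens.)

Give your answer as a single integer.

Need 3 + t * 2 >= 5, so t >= 2/2.
Smallest integer t = ceil(2/2) = 1.

Answer: 1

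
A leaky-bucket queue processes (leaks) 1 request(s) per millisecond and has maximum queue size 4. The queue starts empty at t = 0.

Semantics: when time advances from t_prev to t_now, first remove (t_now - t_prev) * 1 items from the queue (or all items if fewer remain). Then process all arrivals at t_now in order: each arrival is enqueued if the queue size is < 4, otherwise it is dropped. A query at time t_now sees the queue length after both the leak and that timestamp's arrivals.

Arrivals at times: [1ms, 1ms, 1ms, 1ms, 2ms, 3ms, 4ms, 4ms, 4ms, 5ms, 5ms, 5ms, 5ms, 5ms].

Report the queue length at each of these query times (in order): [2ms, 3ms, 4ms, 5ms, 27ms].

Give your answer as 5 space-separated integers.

Queue lengths at query times:
  query t=2ms: backlog = 4
  query t=3ms: backlog = 4
  query t=4ms: backlog = 4
  query t=5ms: backlog = 4
  query t=27ms: backlog = 0

Answer: 4 4 4 4 0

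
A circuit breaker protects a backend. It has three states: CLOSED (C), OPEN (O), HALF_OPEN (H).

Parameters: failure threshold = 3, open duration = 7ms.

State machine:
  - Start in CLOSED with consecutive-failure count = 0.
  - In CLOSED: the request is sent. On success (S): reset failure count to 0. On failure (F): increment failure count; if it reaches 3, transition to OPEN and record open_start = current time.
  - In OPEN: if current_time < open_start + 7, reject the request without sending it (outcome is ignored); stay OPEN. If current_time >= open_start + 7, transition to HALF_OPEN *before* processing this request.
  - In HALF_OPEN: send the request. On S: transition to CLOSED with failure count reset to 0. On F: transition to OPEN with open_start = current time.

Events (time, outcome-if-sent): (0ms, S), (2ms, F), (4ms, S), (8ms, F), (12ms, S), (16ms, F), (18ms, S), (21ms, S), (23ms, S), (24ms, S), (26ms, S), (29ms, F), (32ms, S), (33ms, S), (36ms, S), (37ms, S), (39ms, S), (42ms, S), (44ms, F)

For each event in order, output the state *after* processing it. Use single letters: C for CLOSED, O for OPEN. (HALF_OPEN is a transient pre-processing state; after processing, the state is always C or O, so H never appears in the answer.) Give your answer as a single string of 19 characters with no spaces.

State after each event:
  event#1 t=0ms outcome=S: state=CLOSED
  event#2 t=2ms outcome=F: state=CLOSED
  event#3 t=4ms outcome=S: state=CLOSED
  event#4 t=8ms outcome=F: state=CLOSED
  event#5 t=12ms outcome=S: state=CLOSED
  event#6 t=16ms outcome=F: state=CLOSED
  event#7 t=18ms outcome=S: state=CLOSED
  event#8 t=21ms outcome=S: state=CLOSED
  event#9 t=23ms outcome=S: state=CLOSED
  event#10 t=24ms outcome=S: state=CLOSED
  event#11 t=26ms outcome=S: state=CLOSED
  event#12 t=29ms outcome=F: state=CLOSED
  event#13 t=32ms outcome=S: state=CLOSED
  event#14 t=33ms outcome=S: state=CLOSED
  event#15 t=36ms outcome=S: state=CLOSED
  event#16 t=37ms outcome=S: state=CLOSED
  event#17 t=39ms outcome=S: state=CLOSED
  event#18 t=42ms outcome=S: state=CLOSED
  event#19 t=44ms outcome=F: state=CLOSED

Answer: CCCCCCCCCCCCCCCCCCC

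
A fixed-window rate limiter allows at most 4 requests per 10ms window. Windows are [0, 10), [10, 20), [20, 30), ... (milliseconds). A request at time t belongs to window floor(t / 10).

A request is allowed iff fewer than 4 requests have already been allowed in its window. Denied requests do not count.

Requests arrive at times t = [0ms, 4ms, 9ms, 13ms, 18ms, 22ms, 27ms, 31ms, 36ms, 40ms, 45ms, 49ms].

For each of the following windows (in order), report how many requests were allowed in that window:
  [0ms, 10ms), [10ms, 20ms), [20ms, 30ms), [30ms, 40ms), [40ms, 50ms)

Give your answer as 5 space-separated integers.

Processing requests:
  req#1 t=0ms (window 0): ALLOW
  req#2 t=4ms (window 0): ALLOW
  req#3 t=9ms (window 0): ALLOW
  req#4 t=13ms (window 1): ALLOW
  req#5 t=18ms (window 1): ALLOW
  req#6 t=22ms (window 2): ALLOW
  req#7 t=27ms (window 2): ALLOW
  req#8 t=31ms (window 3): ALLOW
  req#9 t=36ms (window 3): ALLOW
  req#10 t=40ms (window 4): ALLOW
  req#11 t=45ms (window 4): ALLOW
  req#12 t=49ms (window 4): ALLOW

Allowed counts by window: 3 2 2 2 3

Answer: 3 2 2 2 3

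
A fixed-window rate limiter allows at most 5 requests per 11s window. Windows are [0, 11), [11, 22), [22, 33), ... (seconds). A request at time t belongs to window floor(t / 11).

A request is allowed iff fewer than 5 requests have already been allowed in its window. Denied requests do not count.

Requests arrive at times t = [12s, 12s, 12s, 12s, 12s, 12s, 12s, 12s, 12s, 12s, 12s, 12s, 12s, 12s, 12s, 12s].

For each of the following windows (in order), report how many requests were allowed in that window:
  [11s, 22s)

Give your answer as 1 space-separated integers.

Answer: 5

Derivation:
Processing requests:
  req#1 t=12s (window 1): ALLOW
  req#2 t=12s (window 1): ALLOW
  req#3 t=12s (window 1): ALLOW
  req#4 t=12s (window 1): ALLOW
  req#5 t=12s (window 1): ALLOW
  req#6 t=12s (window 1): DENY
  req#7 t=12s (window 1): DENY
  req#8 t=12s (window 1): DENY
  req#9 t=12s (window 1): DENY
  req#10 t=12s (window 1): DENY
  req#11 t=12s (window 1): DENY
  req#12 t=12s (window 1): DENY
  req#13 t=12s (window 1): DENY
  req#14 t=12s (window 1): DENY
  req#15 t=12s (window 1): DENY
  req#16 t=12s (window 1): DENY

Allowed counts by window: 5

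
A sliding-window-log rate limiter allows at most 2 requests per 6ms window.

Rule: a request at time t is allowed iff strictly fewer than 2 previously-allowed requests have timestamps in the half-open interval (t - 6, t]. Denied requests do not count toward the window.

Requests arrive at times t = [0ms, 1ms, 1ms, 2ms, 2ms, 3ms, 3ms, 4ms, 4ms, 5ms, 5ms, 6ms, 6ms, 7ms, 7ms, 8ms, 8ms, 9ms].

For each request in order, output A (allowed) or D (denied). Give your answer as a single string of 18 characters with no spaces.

Answer: AADDDDDDDDDADADDDD

Derivation:
Tracking allowed requests in the window:
  req#1 t=0ms: ALLOW
  req#2 t=1ms: ALLOW
  req#3 t=1ms: DENY
  req#4 t=2ms: DENY
  req#5 t=2ms: DENY
  req#6 t=3ms: DENY
  req#7 t=3ms: DENY
  req#8 t=4ms: DENY
  req#9 t=4ms: DENY
  req#10 t=5ms: DENY
  req#11 t=5ms: DENY
  req#12 t=6ms: ALLOW
  req#13 t=6ms: DENY
  req#14 t=7ms: ALLOW
  req#15 t=7ms: DENY
  req#16 t=8ms: DENY
  req#17 t=8ms: DENY
  req#18 t=9ms: DENY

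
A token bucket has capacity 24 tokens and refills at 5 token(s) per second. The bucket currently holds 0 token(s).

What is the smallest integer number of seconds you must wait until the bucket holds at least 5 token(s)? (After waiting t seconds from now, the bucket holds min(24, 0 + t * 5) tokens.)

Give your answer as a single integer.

Answer: 1

Derivation:
Need 0 + t * 5 >= 5, so t >= 5/5.
Smallest integer t = ceil(5/5) = 1.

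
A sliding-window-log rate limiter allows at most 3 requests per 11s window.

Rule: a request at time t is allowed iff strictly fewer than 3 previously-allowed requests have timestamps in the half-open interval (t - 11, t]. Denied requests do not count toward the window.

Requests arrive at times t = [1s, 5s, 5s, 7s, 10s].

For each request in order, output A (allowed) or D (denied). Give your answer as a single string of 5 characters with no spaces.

Answer: AAADD

Derivation:
Tracking allowed requests in the window:
  req#1 t=1s: ALLOW
  req#2 t=5s: ALLOW
  req#3 t=5s: ALLOW
  req#4 t=7s: DENY
  req#5 t=10s: DENY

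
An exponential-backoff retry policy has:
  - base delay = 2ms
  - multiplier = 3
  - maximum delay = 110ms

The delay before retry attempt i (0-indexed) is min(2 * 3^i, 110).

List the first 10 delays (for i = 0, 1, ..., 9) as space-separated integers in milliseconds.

Computing each delay:
  i=0: min(2*3^0, 110) = 2
  i=1: min(2*3^1, 110) = 6
  i=2: min(2*3^2, 110) = 18
  i=3: min(2*3^3, 110) = 54
  i=4: min(2*3^4, 110) = 110
  i=5: min(2*3^5, 110) = 110
  i=6: min(2*3^6, 110) = 110
  i=7: min(2*3^7, 110) = 110
  i=8: min(2*3^8, 110) = 110
  i=9: min(2*3^9, 110) = 110

Answer: 2 6 18 54 110 110 110 110 110 110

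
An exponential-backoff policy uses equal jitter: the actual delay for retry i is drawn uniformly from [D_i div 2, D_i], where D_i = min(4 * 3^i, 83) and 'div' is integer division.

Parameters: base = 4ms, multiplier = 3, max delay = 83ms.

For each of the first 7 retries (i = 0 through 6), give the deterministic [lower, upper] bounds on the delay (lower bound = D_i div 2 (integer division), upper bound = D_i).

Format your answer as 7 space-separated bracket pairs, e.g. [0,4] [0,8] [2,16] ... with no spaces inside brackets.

Computing bounds per retry:
  i=0: D_i=min(4*3^0,83)=4, bounds=[2,4]
  i=1: D_i=min(4*3^1,83)=12, bounds=[6,12]
  i=2: D_i=min(4*3^2,83)=36, bounds=[18,36]
  i=3: D_i=min(4*3^3,83)=83, bounds=[41,83]
  i=4: D_i=min(4*3^4,83)=83, bounds=[41,83]
  i=5: D_i=min(4*3^5,83)=83, bounds=[41,83]
  i=6: D_i=min(4*3^6,83)=83, bounds=[41,83]

Answer: [2,4] [6,12] [18,36] [41,83] [41,83] [41,83] [41,83]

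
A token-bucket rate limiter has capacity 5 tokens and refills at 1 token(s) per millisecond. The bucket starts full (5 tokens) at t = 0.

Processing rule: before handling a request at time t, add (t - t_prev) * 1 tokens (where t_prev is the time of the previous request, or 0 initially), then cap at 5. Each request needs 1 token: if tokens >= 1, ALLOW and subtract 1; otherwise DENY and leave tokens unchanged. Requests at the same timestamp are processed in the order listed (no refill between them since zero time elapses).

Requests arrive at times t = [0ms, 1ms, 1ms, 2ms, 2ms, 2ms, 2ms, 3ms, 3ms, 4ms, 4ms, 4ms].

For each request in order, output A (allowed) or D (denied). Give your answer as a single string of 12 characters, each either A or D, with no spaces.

Answer: AAAAAAAADADD

Derivation:
Simulating step by step:
  req#1 t=0ms: ALLOW
  req#2 t=1ms: ALLOW
  req#3 t=1ms: ALLOW
  req#4 t=2ms: ALLOW
  req#5 t=2ms: ALLOW
  req#6 t=2ms: ALLOW
  req#7 t=2ms: ALLOW
  req#8 t=3ms: ALLOW
  req#9 t=3ms: DENY
  req#10 t=4ms: ALLOW
  req#11 t=4ms: DENY
  req#12 t=4ms: DENY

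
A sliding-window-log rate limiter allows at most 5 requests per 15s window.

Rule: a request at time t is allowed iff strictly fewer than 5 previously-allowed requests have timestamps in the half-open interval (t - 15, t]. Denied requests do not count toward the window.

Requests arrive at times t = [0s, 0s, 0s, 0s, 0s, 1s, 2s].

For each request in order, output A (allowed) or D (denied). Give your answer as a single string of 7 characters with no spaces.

Tracking allowed requests in the window:
  req#1 t=0s: ALLOW
  req#2 t=0s: ALLOW
  req#3 t=0s: ALLOW
  req#4 t=0s: ALLOW
  req#5 t=0s: ALLOW
  req#6 t=1s: DENY
  req#7 t=2s: DENY

Answer: AAAAADD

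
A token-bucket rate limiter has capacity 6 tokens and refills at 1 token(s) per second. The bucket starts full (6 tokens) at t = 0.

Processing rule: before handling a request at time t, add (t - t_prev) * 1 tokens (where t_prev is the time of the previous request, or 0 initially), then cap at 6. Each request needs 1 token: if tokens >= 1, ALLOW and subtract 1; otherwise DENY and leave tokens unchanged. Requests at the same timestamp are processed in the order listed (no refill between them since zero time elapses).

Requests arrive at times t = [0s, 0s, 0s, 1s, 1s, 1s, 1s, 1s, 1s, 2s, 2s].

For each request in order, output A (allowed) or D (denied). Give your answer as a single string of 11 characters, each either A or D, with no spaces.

Answer: AAAAAAADDAD

Derivation:
Simulating step by step:
  req#1 t=0s: ALLOW
  req#2 t=0s: ALLOW
  req#3 t=0s: ALLOW
  req#4 t=1s: ALLOW
  req#5 t=1s: ALLOW
  req#6 t=1s: ALLOW
  req#7 t=1s: ALLOW
  req#8 t=1s: DENY
  req#9 t=1s: DENY
  req#10 t=2s: ALLOW
  req#11 t=2s: DENY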